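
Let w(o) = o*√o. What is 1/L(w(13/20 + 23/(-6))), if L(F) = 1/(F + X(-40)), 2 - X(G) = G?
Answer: 42 - 191*I*√2865/1800 ≈ 42.0 - 5.6797*I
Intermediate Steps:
X(G) = 2 - G
w(o) = o^(3/2)
L(F) = 1/(42 + F) (L(F) = 1/(F + (2 - 1*(-40))) = 1/(F + (2 + 40)) = 1/(F + 42) = 1/(42 + F))
1/L(w(13/20 + 23/(-6))) = 1/(1/(42 + (13/20 + 23/(-6))^(3/2))) = 1/(1/(42 + (13*(1/20) + 23*(-⅙))^(3/2))) = 1/(1/(42 + (13/20 - 23/6)^(3/2))) = 1/(1/(42 + (-191/60)^(3/2))) = 1/(1/(42 - 191*I*√2865/1800)) = 42 - 191*I*√2865/1800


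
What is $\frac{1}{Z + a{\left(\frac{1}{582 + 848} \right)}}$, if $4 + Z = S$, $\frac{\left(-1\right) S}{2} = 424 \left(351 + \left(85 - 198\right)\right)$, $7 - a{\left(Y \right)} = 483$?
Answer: $- \frac{1}{202304} \approx -4.9431 \cdot 10^{-6}$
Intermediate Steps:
$a{\left(Y \right)} = -476$ ($a{\left(Y \right)} = 7 - 483 = -476$)
$S = -201824$ ($S = - 2 \cdot 424 \left(351 + \left(85 - 198\right)\right) = - 2 \cdot 424 \left(351 - 113\right) = - 2 \cdot 424 \cdot 238 = \left(-2\right) 100912 = -201824$)
$Z = -201828$ ($Z = -4 - 201824 = -201828$)
$\frac{1}{Z + a{\left(\frac{1}{582 + 848} \right)}} = \frac{1}{-201828 - 476} = \frac{1}{-202304} = - \frac{1}{202304}$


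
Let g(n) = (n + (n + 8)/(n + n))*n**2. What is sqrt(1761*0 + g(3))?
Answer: sqrt(174)/2 ≈ 6.5955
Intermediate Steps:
g(n) = n**2*(n + (8 + n)/(2*n)) (g(n) = (n + (8 + n)/((2*n)))*n**2 = (n + (8 + n)*(1/(2*n)))*n**2 = (n + (8 + n)/(2*n))*n**2 = n**2*(n + (8 + n)/(2*n)))
sqrt(1761*0 + g(3)) = sqrt(1761*0 + (1/2)*3*(8 + 3 + 2*3**2)) = sqrt(0 + (1/2)*3*(8 + 3 + 2*9)) = sqrt(0 + (1/2)*3*(8 + 3 + 18)) = sqrt(0 + (1/2)*3*29) = sqrt(0 + 87/2) = sqrt(87/2) = sqrt(174)/2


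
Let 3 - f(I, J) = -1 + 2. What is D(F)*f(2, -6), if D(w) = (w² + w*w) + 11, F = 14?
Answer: 806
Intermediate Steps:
f(I, J) = 2 (f(I, J) = 3 - (-1 + 2) = 3 - 1*1 = 3 - 1 = 2)
D(w) = 11 + 2*w² (D(w) = (w² + w²) + 11 = 2*w² + 11 = 11 + 2*w²)
D(F)*f(2, -6) = (11 + 2*14²)*2 = (11 + 2*196)*2 = (11 + 392)*2 = 403*2 = 806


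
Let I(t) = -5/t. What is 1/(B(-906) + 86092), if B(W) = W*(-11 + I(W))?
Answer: 1/96053 ≈ 1.0411e-5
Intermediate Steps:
B(W) = W*(-11 - 5/W)
1/(B(-906) + 86092) = 1/((-5 - 11*(-906)) + 86092) = 1/((-5 + 9966) + 86092) = 1/(9961 + 86092) = 1/96053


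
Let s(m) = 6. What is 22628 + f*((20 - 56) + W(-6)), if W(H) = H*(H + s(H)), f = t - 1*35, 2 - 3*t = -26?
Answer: 23552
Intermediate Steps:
t = 28/3 (t = 2/3 - 1/3*(-26) = 2/3 + 26/3 = 28/3 ≈ 9.3333)
f = -77/3 (f = 28/3 - 1*35 = 28/3 - 35 = -77/3 ≈ -25.667)
W(H) = H*(6 + H) (W(H) = H*(H + 6) = H*(6 + H))
22628 + f*((20 - 56) + W(-6)) = 22628 - 77*((20 - 56) - 6*(6 - 6))/3 = 22628 - 77*(-36 - 6*0)/3 = 22628 - 77*(-36 + 0)/3 = 22628 - 77/3*(-36) = 22628 + 924 = 23552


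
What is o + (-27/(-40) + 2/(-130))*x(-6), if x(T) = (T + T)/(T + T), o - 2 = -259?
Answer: -133297/520 ≈ -256.34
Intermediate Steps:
o = -257 (o = 2 - 259 = -257)
x(T) = 1 (x(T) = (2*T)/((2*T)) = (2*T)*(1/(2*T)) = 1)
o + (-27/(-40) + 2/(-130))*x(-6) = -257 + (-27/(-40) + 2/(-130))*1 = -257 + (-27*(-1/40) + 2*(-1/130))*1 = -257 + (27/40 - 1/65)*1 = -257 + (343/520)*1 = -257 + 343/520 = -133297/520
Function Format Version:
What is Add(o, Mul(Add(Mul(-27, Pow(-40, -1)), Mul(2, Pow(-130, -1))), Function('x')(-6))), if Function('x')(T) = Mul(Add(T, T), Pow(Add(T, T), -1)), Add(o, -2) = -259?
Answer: Rational(-133297, 520) ≈ -256.34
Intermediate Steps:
o = -257 (o = Add(2, -259) = -257)
Function('x')(T) = 1 (Function('x')(T) = Mul(Mul(2, T), Pow(Mul(2, T), -1)) = Mul(Mul(2, T), Mul(Rational(1, 2), Pow(T, -1))) = 1)
Add(o, Mul(Add(Mul(-27, Pow(-40, -1)), Mul(2, Pow(-130, -1))), Function('x')(-6))) = Add(-257, Mul(Add(Mul(-27, Pow(-40, -1)), Mul(2, Pow(-130, -1))), 1)) = Add(-257, Mul(Add(Mul(-27, Rational(-1, 40)), Mul(2, Rational(-1, 130))), 1)) = Add(-257, Mul(Add(Rational(27, 40), Rational(-1, 65)), 1)) = Add(-257, Mul(Rational(343, 520), 1)) = Add(-257, Rational(343, 520)) = Rational(-133297, 520)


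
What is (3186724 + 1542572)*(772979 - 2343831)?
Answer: -7429024080192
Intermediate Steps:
(3186724 + 1542572)*(772979 - 2343831) = 4729296*(-1570852) = -7429024080192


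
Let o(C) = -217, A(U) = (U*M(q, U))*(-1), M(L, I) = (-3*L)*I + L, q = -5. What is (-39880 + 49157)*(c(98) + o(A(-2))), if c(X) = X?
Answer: -1103963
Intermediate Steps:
M(L, I) = L - 3*I*L (M(L, I) = -3*I*L + L = L - 3*I*L)
A(U) = -U*(-5 + 15*U) (A(U) = (U*(-5*(1 - 3*U)))*(-1) = (U*(-5 + 15*U))*(-1) = -U*(-5 + 15*U))
(-39880 + 49157)*(c(98) + o(A(-2))) = (-39880 + 49157)*(98 - 217) = 9277*(-119) = -1103963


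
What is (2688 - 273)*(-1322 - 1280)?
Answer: -6283830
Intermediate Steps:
(2688 - 273)*(-1322 - 1280) = 2415*(-2602) = -6283830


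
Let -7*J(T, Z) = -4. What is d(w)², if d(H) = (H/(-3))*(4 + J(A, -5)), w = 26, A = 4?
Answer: 692224/441 ≈ 1569.7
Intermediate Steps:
J(T, Z) = 4/7 (J(T, Z) = -⅐*(-4) = 4/7)
d(H) = -32*H/21 (d(H) = (H/(-3))*(4 + 4/7) = (H*(-⅓))*(32/7) = -H/3*(32/7) = -32*H/21)
d(w)² = (-32/21*26)² = (-832/21)² = 692224/441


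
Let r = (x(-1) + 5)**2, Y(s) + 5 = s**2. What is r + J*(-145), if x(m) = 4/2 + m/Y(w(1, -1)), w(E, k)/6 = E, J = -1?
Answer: 186001/961 ≈ 193.55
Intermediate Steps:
w(E, k) = 6*E
Y(s) = -5 + s**2
x(m) = 2 + m/31 (x(m) = 4/2 + m/(-5 + (6*1)**2) = 4*(1/2) + m/(-5 + 6**2) = 2 + m/(-5 + 36) = 2 + m/31)
r = 46656/961 (r = ((2 + (1/31)*(-1)) + 5)**2 = ((2 - 1/31) + 5)**2 = (61/31 + 5)**2 = (216/31)**2 = 46656/961 ≈ 48.549)
r + J*(-145) = 46656/961 - 1*(-145) = 46656/961 + 145 = 186001/961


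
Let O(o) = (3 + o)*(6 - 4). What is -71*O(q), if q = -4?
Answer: 142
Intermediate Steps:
O(o) = 6 + 2*o (O(o) = (3 + o)*2 = 6 + 2*o)
-71*O(q) = -71*(6 + 2*(-4)) = -71*(6 - 8) = -71*(-2) = 142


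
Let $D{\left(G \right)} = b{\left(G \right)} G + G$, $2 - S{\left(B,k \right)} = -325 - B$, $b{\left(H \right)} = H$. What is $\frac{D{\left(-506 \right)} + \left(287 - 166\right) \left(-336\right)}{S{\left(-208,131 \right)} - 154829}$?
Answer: $- \frac{107437}{77355} \approx -1.3889$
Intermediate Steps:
$S{\left(B,k \right)} = 327 + B$ ($S{\left(B,k \right)} = 2 - \left(-325 - B\right) = 2 + \left(325 + B\right) = 327 + B$)
$D{\left(G \right)} = G + G^{2}$ ($D{\left(G \right)} = G G + G = G^{2} + G = G + G^{2}$)
$\frac{D{\left(-506 \right)} + \left(287 - 166\right) \left(-336\right)}{S{\left(-208,131 \right)} - 154829} = \frac{- 506 \left(1 - 506\right) + \left(287 - 166\right) \left(-336\right)}{\left(327 - 208\right) - 154829} = \frac{\left(-506\right) \left(-505\right) + 121 \left(-336\right)}{119 - 154829} = \frac{255530 - 40656}{-154710} = 214874 \left(- \frac{1}{154710}\right) = - \frac{107437}{77355}$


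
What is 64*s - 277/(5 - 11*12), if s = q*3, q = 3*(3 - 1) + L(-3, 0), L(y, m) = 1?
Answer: 170965/127 ≈ 1346.2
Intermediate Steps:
q = 7 (q = 3*(3 - 1) + 1 = 3*2 + 1 = 6 + 1 = 7)
s = 21 (s = 7*3 = 21)
64*s - 277/(5 - 11*12) = 64*21 - 277/(5 - 11*12) = 1344 - 277/(5 - 132) = 1344 - 277/(-127) = 1344 - 277*(-1/127) = 1344 + 277/127 = 170965/127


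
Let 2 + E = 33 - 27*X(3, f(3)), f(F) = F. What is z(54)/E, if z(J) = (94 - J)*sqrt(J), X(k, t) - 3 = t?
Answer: -120*sqrt(6)/131 ≈ -2.2438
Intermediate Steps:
X(k, t) = 3 + t
z(J) = sqrt(J)*(94 - J)
E = -131 (E = -2 + (33 - 27*(3 + 3)) = -2 + (33 - 27*6) = -2 + (33 - 162) = -2 - 129 = -131)
z(54)/E = (sqrt(54)*(94 - 1*54))/(-131) = ((3*sqrt(6))*(94 - 54))*(-1/131) = ((3*sqrt(6))*40)*(-1/131) = (120*sqrt(6))*(-1/131) = -120*sqrt(6)/131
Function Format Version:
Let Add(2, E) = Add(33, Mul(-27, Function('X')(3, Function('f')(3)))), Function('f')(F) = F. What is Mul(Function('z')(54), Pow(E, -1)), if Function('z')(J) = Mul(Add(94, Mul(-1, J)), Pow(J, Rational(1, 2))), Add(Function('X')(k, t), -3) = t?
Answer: Mul(Rational(-120, 131), Pow(6, Rational(1, 2))) ≈ -2.2438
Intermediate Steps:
Function('X')(k, t) = Add(3, t)
Function('z')(J) = Mul(Pow(J, Rational(1, 2)), Add(94, Mul(-1, J)))
E = -131 (E = Add(-2, Add(33, Mul(-27, Add(3, 3)))) = Add(-2, Add(33, Mul(-27, 6))) = Add(-2, Add(33, -162)) = Add(-2, -129) = -131)
Mul(Function('z')(54), Pow(E, -1)) = Mul(Mul(Pow(54, Rational(1, 2)), Add(94, Mul(-1, 54))), Pow(-131, -1)) = Mul(Mul(Mul(3, Pow(6, Rational(1, 2))), Add(94, -54)), Rational(-1, 131)) = Mul(Mul(Mul(3, Pow(6, Rational(1, 2))), 40), Rational(-1, 131)) = Mul(Mul(120, Pow(6, Rational(1, 2))), Rational(-1, 131)) = Mul(Rational(-120, 131), Pow(6, Rational(1, 2)))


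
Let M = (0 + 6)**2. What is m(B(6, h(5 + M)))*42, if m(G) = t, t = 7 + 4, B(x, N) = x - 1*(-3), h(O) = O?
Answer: 462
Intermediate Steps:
M = 36 (M = 6**2 = 36)
B(x, N) = 3 + x (B(x, N) = x + 3 = 3 + x)
t = 11
m(G) = 11
m(B(6, h(5 + M)))*42 = 11*42 = 462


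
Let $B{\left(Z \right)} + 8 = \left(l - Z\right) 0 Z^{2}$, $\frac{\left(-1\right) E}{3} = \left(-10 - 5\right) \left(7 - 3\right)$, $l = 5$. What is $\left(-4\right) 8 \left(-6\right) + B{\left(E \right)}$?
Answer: $184$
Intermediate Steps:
$E = 180$ ($E = - 3 \left(-10 - 5\right) \left(7 - 3\right) = - 3 \left(\left(-15\right) 4\right) = \left(-3\right) \left(-60\right) = 180$)
$B{\left(Z \right)} = -8$ ($B{\left(Z \right)} = -8 + \left(5 - Z\right) 0 Z^{2} = -8 + \left(5 - Z\right) 0 = -8 + 0 = -8$)
$\left(-4\right) 8 \left(-6\right) + B{\left(E \right)} = \left(-4\right) 8 \left(-6\right) - 8 = \left(-32\right) \left(-6\right) - 8 = 192 - 8 = 184$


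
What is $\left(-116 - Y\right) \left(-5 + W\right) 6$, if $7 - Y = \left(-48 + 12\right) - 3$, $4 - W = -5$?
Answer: $-3888$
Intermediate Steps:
$W = 9$ ($W = 4 - -5 = 4 + 5 = 9$)
$Y = 46$ ($Y = 7 - \left(\left(-48 + 12\right) - 3\right) = 7 - \left(-36 - 3\right) = 7 - -39 = 7 + 39 = 46$)
$\left(-116 - Y\right) \left(-5 + W\right) 6 = \left(-116 - 46\right) \left(-5 + 9\right) 6 = \left(-116 - 46\right) 4 \cdot 6 = \left(-162\right) 24 = -3888$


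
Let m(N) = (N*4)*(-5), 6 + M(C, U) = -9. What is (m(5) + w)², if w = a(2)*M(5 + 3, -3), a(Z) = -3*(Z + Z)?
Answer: 6400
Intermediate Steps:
a(Z) = -6*Z
M(C, U) = -15 (M(C, U) = -6 - 9 = -15)
m(N) = -20*N (m(N) = (4*N)*(-5) = -20*N)
w = 180 (w = -6*2*(-15) = -12*(-15) = 180)
(m(5) + w)² = (-20*5 + 180)² = (-100 + 180)² = 80² = 6400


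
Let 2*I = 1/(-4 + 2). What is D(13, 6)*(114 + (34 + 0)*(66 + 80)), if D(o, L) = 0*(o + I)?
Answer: 0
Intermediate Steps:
I = -¼ (I = 1/(2*(-4 + 2)) = (½)/(-2) = (½)*(-½) = -¼ ≈ -0.25000)
D(o, L) = 0 (D(o, L) = 0*(o - ¼) = 0*(-¼ + o) = 0)
D(13, 6)*(114 + (34 + 0)*(66 + 80)) = 0*(114 + (34 + 0)*(66 + 80)) = 0*(114 + 34*146) = 0*(114 + 4964) = 0*5078 = 0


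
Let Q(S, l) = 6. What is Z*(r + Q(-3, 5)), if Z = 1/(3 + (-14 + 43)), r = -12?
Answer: -3/16 ≈ -0.18750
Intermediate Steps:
Z = 1/32 (Z = 1/(3 + 29) = 1/32 ≈ 0.031250)
Z*(r + Q(-3, 5)) = (-12 + 6)/32 = (1/32)*(-6) = -3/16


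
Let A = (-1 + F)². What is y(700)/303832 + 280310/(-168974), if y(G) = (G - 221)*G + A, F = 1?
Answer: -3563770715/6417463546 ≈ -0.55532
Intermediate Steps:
A = 0 (A = (-1 + 1)² = 0² = 0)
y(G) = G*(-221 + G) (y(G) = (G - 221)*G + 0 = (-221 + G)*G + 0 = G*(-221 + G) + 0 = G*(-221 + G))
y(700)/303832 + 280310/(-168974) = (700*(-221 + 700))/303832 + 280310/(-168974) = (700*479)*(1/303832) + 280310*(-1/168974) = 335300*(1/303832) - 140155/84487 = 83825/75958 - 140155/84487 = -3563770715/6417463546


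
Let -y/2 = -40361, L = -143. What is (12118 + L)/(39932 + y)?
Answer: 11975/120654 ≈ 0.099251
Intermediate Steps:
y = 80722 (y = -2*(-40361) = 80722)
(12118 + L)/(39932 + y) = (12118 - 143)/(39932 + 80722) = 11975/120654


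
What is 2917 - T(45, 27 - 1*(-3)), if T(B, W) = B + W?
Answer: 2842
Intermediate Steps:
2917 - T(45, 27 - 1*(-3)) = 2917 - (45 + (27 - 1*(-3))) = 2917 - (45 + (27 + 3)) = 2917 - (45 + 30) = 2917 - 1*75 = 2917 - 75 = 2842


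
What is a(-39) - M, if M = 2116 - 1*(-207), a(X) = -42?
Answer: -2365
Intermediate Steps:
M = 2323 (M = 2116 + 207 = 2323)
a(-39) - M = -42 - 1*2323 = -42 - 2323 = -2365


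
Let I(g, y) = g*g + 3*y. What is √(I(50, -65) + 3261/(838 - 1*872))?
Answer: √2553706/34 ≈ 47.001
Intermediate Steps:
I(g, y) = g² + 3*y
√(I(50, -65) + 3261/(838 - 1*872)) = √((50² + 3*(-65)) + 3261/(838 - 1*872)) = √((2500 - 195) + 3261/(838 - 872)) = √(2305 + 3261/(-34)) = √(2305 + 3261*(-1/34)) = √(2305 - 3261/34) = √(75109/34) = √2553706/34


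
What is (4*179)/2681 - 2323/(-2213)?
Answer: 7812471/5933053 ≈ 1.3168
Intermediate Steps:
(4*179)/2681 - 2323/(-2213) = 716*(1/2681) - 2323*(-1/2213) = 716/2681 + 2323/2213 = 7812471/5933053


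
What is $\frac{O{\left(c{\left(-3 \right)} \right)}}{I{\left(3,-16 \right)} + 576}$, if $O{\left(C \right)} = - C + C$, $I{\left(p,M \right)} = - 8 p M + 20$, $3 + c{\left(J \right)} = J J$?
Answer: $0$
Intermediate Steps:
$c{\left(J \right)} = -3 + J^{2}$ ($c{\left(J \right)} = -3 + J J = -3 + J^{2}$)
$I{\left(p,M \right)} = 20 - 8 M p$ ($I{\left(p,M \right)} = - 8 M p + 20 = 20 - 8 M p$)
$O{\left(C \right)} = 0$
$\frac{O{\left(c{\left(-3 \right)} \right)}}{I{\left(3,-16 \right)} + 576} = \frac{1}{\left(20 - \left(-128\right) 3\right) + 576} \cdot 0 = \frac{1}{\left(20 + 384\right) + 576} \cdot 0 = \frac{1}{404 + 576} \cdot 0 = \frac{1}{980} \cdot 0 = 0$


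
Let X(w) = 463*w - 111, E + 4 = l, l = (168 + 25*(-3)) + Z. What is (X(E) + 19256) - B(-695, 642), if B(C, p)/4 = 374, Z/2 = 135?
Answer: 183866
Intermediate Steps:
Z = 270 (Z = 2*135 = 270)
B(C, p) = 1496 (B(C, p) = 4*374 = 1496)
l = 363 (l = (168 + 25*(-3)) + 270 = (168 - 75) + 270 = 93 + 270 = 363)
E = 359 (E = -4 + 363 = 359)
X(w) = -111 + 463*w
(X(E) + 19256) - B(-695, 642) = ((-111 + 463*359) + 19256) - 1*1496 = ((-111 + 166217) + 19256) - 1496 = (166106 + 19256) - 1496 = 185362 - 1496 = 183866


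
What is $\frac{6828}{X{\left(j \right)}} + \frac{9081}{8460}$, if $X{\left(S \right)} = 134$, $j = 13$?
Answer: $\frac{3276763}{62980} \approx 52.029$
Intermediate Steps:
$\frac{6828}{X{\left(j \right)}} + \frac{9081}{8460} = \frac{6828}{134} + \frac{9081}{8460} = 6828 \cdot \frac{1}{134} + 9081 \cdot \frac{1}{8460} = \frac{3414}{67} + \frac{1009}{940} = \frac{3276763}{62980}$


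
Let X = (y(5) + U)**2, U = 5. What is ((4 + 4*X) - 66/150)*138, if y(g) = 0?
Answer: 357282/25 ≈ 14291.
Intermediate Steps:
X = 25 (X = (0 + 5)**2 = 5**2 = 25)
((4 + 4*X) - 66/150)*138 = ((4 + 4*25) - 66/150)*138 = ((4 + 100) - 66*1/150)*138 = (104 - 11/25)*138 = (2589/25)*138 = 357282/25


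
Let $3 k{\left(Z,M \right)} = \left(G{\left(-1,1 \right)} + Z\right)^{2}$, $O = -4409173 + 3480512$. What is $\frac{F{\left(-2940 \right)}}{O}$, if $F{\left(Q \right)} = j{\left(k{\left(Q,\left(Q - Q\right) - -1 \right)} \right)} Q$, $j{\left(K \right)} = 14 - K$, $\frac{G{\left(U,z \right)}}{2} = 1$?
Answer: $- \frac{8459165960}{928661} \approx -9109.0$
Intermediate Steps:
$G{\left(U,z \right)} = 2$ ($G{\left(U,z \right)} = 2 \cdot 1 = 2$)
$O = -928661$
$k{\left(Z,M \right)} = \frac{\left(2 + Z\right)^{2}}{3}$
$F{\left(Q \right)} = Q \left(14 - \frac{\left(2 + Q\right)^{2}}{3}\right)$ ($F{\left(Q \right)} = \left(14 - \frac{\left(2 + Q\right)^{2}}{3}\right) Q = Q \left(14 - \frac{\left(2 + Q\right)^{2}}{3}\right)$)
$\frac{F{\left(-2940 \right)}}{O} = \frac{\left(- \frac{1}{3}\right) \left(-2940\right) \left(-42 + \left(2 - 2940\right)^{2}\right)}{-928661} = \left(- \frac{1}{3}\right) \left(-2940\right) \left(-42 + \left(-2938\right)^{2}\right) \left(- \frac{1}{928661}\right) = \left(- \frac{1}{3}\right) \left(-2940\right) \left(-42 + 8631844\right) \left(- \frac{1}{928661}\right) = \left(- \frac{1}{3}\right) \left(-2940\right) 8631802 \left(- \frac{1}{928661}\right) = 8459165960 \left(- \frac{1}{928661}\right) = - \frac{8459165960}{928661}$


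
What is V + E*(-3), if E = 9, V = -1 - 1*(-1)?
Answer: -27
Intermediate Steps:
V = 0 (V = -1 + 1 = 0)
V + E*(-3) = 0 + 9*(-3) = 0 - 27 = -27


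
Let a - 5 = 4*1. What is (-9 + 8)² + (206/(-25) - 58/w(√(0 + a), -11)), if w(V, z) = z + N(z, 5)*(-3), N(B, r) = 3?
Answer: -217/50 ≈ -4.3400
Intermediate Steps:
a = 9 (a = 5 + 4*1 = 5 + 4 = 9)
w(V, z) = -9 + z (w(V, z) = z + 3*(-3) = z - 9 = -9 + z)
(-9 + 8)² + (206/(-25) - 58/w(√(0 + a), -11)) = (-9 + 8)² + (206/(-25) - 58/(-9 - 11)) = (-1)² + (206*(-1/25) - 58/(-20)) = 1 + (-206/25 - 58*(-1/20)) = 1 + (-206/25 + 29/10) = 1 - 267/50 = -217/50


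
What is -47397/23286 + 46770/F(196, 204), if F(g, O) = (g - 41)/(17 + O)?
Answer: 16045380539/240622 ≈ 66683.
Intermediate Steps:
F(g, O) = (-41 + g)/(17 + O)
-47397/23286 + 46770/F(196, 204) = -47397/23286 + 46770/(((-41 + 196)/(17 + 204))) = -47397*1/23286 + 46770/((155/221)) = -15799/7762 + 46770/(((1/221)*155)) = -15799/7762 + 46770/(155/221) = -15799/7762 + 46770*(221/155) = -15799/7762 + 2067234/31 = 16045380539/240622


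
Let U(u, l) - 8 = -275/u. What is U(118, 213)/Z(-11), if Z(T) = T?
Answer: -669/1298 ≈ -0.51541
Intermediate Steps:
U(u, l) = 8 - 275/u
U(118, 213)/Z(-11) = (8 - 275/118)/(-11) = (8 - 275*1/118)*(-1/11) = (8 - 275/118)*(-1/11) = (669/118)*(-1/11) = -669/1298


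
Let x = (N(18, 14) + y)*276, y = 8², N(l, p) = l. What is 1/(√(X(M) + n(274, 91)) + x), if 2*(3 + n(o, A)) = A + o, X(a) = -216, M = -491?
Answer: 45264/1024414921 - I*√146/1024414921 ≈ 4.4185e-5 - 1.1795e-8*I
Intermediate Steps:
y = 64
n(o, A) = -3 + A/2 + o/2 (n(o, A) = -3 + (A + o)/2 = -3 + (A/2 + o/2) = -3 + A/2 + o/2)
x = 22632 (x = (18 + 64)*276 = 82*276 = 22632)
1/(√(X(M) + n(274, 91)) + x) = 1/(√(-216 + (-3 + (½)*91 + (½)*274)) + 22632) = 1/(√(-216 + (-3 + 91/2 + 137)) + 22632) = 1/(√(-216 + 359/2) + 22632) = 1/(√(-73/2) + 22632) = 1/(I*√146/2 + 22632) = 1/(22632 + I*√146/2)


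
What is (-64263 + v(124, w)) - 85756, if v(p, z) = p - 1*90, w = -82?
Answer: -149985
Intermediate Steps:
v(p, z) = -90 + p (v(p, z) = p - 90 = -90 + p)
(-64263 + v(124, w)) - 85756 = (-64263 + (-90 + 124)) - 85756 = (-64263 + 34) - 85756 = -64229 - 85756 = -149985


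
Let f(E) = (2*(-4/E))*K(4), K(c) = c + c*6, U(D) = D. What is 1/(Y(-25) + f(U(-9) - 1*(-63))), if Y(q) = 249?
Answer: 27/6611 ≈ 0.0040841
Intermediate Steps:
K(c) = 7*c (K(c) = c + 6*c = 7*c)
f(E) = -224/E (f(E) = (2*(-4/E))*(7*4) = -8/E*28 = -224/E)
1/(Y(-25) + f(U(-9) - 1*(-63))) = 1/(249 - 224/(-9 - 1*(-63))) = 1/(249 - 224/(-9 + 63)) = 1/(249 - 224/54) = 1/(249 - 224*1/54) = 1/(249 - 112/27) = 1/(6611/27) = 27/6611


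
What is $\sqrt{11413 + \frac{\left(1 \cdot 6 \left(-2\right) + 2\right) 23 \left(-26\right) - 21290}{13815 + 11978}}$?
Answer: $\frac{49 \sqrt{3162196007}}{25793} \approx 106.83$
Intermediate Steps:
$\sqrt{11413 + \frac{\left(1 \cdot 6 \left(-2\right) + 2\right) 23 \left(-26\right) - 21290}{13815 + 11978}} = \sqrt{11413 + \frac{\left(6 \left(-2\right) + 2\right) 23 \left(-26\right) - 21290}{25793}} = \sqrt{11413 + \left(\left(-12 + 2\right) 23 \left(-26\right) - 21290\right) \frac{1}{25793}} = \sqrt{11413 + \left(\left(-10\right) 23 \left(-26\right) - 21290\right) \frac{1}{25793}} = \sqrt{11413 + \left(\left(-230\right) \left(-26\right) - 21290\right) \frac{1}{25793}} = \sqrt{11413 + \left(5980 - 21290\right) \frac{1}{25793}} = \sqrt{11413 - \frac{15310}{25793}} = \sqrt{\frac{294360199}{25793}} = \frac{49 \sqrt{3162196007}}{25793}$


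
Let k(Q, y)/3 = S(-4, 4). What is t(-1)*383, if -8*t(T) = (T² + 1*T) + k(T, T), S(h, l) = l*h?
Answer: 2298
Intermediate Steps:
S(h, l) = h*l
k(Q, y) = -48 (k(Q, y) = 3*(-4*4) = 3*(-16) = -48)
t(T) = 6 - T/8 - T²/8 (t(T) = -((T² + 1*T) - 48)/8 = -((T² + T) - 48)/8 = -((T + T²) - 48)/8 = -(-48 + T + T²)/8 = 6 - T/8 - T²/8)
t(-1)*383 = (6 - ⅛*(-1) - ⅛*(-1)²)*383 = (6 + ⅛ - ⅛*1)*383 = (6 + ⅛ - ⅛)*383 = 6*383 = 2298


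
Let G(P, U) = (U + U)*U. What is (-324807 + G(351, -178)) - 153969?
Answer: -415408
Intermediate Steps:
G(P, U) = 2*U**2 (G(P, U) = (2*U)*U = 2*U**2)
(-324807 + G(351, -178)) - 153969 = (-324807 + 2*(-178)**2) - 153969 = (-324807 + 2*31684) - 153969 = (-324807 + 63368) - 153969 = -261439 - 153969 = -415408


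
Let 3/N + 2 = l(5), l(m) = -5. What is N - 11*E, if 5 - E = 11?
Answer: 459/7 ≈ 65.571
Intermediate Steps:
E = -6 (E = 5 - 1*11 = 5 - 11 = -6)
N = -3/7 (N = 3/(-2 - 5) = 3/(-7) = 3*(-⅐) = -3/7 ≈ -0.42857)
N - 11*E = -3/7 - 11*(-6) = -3/7 + 66 = 459/7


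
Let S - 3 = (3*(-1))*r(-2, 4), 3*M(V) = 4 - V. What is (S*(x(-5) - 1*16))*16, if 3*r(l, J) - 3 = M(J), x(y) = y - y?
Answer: 0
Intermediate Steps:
M(V) = 4/3 - V/3 (M(V) = (4 - V)/3 = 4/3 - V/3)
x(y) = 0
r(l, J) = 13/9 - J/9 (r(l, J) = 1 + (4/3 - J/3)/3 = 1 + (4/9 - J/9) = 13/9 - J/9)
S = 0 (S = 3 + (3*(-1))*(13/9 - 1/9*4) = 3 - 3*(13/9 - 4/9) = 3 - 3*1 = 3 - 3 = 0)
(S*(x(-5) - 1*16))*16 = (0*(0 - 1*16))*16 = (0*(0 - 16))*16 = (0*(-16))*16 = 0*16 = 0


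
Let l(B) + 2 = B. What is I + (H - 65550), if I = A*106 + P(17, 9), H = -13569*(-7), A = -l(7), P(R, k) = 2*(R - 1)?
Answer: 28935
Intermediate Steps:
P(R, k) = -2 + 2*R (P(R, k) = 2*(-1 + R) = -2 + 2*R)
l(B) = -2 + B
A = -5 (A = -(-2 + 7) = -1*5 = -5)
H = 94983
I = -498 (I = -5*106 + (-2 + 2*17) = -530 + (-2 + 34) = -530 + 32 = -498)
I + (H - 65550) = -498 + (94983 - 65550) = -498 + 29433 = 28935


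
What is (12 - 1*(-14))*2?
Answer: 52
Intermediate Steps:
(12 - 1*(-14))*2 = (12 + 14)*2 = 26*2 = 52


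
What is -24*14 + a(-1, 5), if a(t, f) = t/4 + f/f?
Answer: -1341/4 ≈ -335.25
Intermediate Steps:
a(t, f) = 1 + t/4 (a(t, f) = t*(¼) + 1 = t/4 + 1 = 1 + t/4)
-24*14 + a(-1, 5) = -24*14 + (1 + (¼)*(-1)) = -336 + (1 - ¼) = -336 + ¾ = -1341/4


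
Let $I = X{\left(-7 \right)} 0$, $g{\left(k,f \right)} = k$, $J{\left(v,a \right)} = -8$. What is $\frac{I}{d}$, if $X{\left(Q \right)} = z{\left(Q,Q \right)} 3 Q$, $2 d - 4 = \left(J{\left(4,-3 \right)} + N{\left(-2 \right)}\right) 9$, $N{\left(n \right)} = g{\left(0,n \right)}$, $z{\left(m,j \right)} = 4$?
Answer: $0$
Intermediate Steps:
$N{\left(n \right)} = 0$
$d = -34$ ($d = 2 + \frac{\left(-8 + 0\right) 9}{2} = 2 + \frac{\left(-8\right) 9}{2} = 2 + \frac{1}{2} \left(-72\right) = 2 - 36 = -34$)
$X{\left(Q \right)} = 12 Q$ ($X{\left(Q \right)} = 4 \cdot 3 Q = 12 Q$)
$I = 0$ ($I = 12 \left(-7\right) 0 = \left(-84\right) 0 = 0$)
$\frac{I}{d} = \frac{1}{-34} \cdot 0 = \left(- \frac{1}{34}\right) 0 = 0$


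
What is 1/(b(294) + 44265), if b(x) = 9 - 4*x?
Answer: 1/43098 ≈ 2.3203e-5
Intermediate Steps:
1/(b(294) + 44265) = 1/((9 - 4*294) + 44265) = 1/((9 - 1176) + 44265) = 1/(-1167 + 44265) = 1/43098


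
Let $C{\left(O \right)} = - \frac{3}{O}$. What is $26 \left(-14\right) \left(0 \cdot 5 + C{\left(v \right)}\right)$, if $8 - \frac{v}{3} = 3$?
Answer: $\frac{364}{5} \approx 72.8$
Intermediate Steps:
$v = 15$ ($v = 24 - 9 = 15$)
$26 \left(-14\right) \left(0 \cdot 5 + C{\left(v \right)}\right) = 26 \left(-14\right) \left(0 \cdot 5 - \frac{3}{15}\right) = - 364 \left(0 - \frac{1}{5}\right) = \left(-364\right) \left(- \frac{1}{5}\right) = \frac{364}{5}$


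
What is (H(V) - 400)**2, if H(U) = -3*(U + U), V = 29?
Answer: 329476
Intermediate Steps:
H(U) = -6*U
(H(V) - 400)**2 = (-6*29 - 400)**2 = (-174 - 400)**2 = (-574)**2 = 329476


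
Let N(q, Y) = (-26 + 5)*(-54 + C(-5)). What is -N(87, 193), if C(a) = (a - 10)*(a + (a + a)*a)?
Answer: -15309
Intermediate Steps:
C(a) = (-10 + a)*(a + 2*a²) (C(a) = (-10 + a)*(a + (2*a)*a) = (-10 + a)*(a + 2*a²))
N(q, Y) = 15309 (N(q, Y) = (-26 + 5)*(-54 - 5*(-10 - 19*(-5) + 2*(-5)²)) = -21*(-54 - 5*(-10 + 95 + 2*25)) = -21*(-54 - 5*(-10 + 95 + 50)) = -21*(-54 - 5*135) = -21*(-54 - 675) = -21*(-729) = 15309)
-N(87, 193) = -1*15309 = -15309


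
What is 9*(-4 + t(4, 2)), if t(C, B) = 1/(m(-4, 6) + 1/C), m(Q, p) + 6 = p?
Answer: 0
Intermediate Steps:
m(Q, p) = -6 + p
t(C, B) = C (t(C, B) = 1/((-6 + 6) + 1/C) = 1/(0 + 1/C) = 1/(1/C) = C)
9*(-4 + t(4, 2)) = 9*(-4 + 4) = 9*0 = 0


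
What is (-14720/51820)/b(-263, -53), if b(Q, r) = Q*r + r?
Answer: -368/17989313 ≈ -2.0457e-5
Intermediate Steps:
b(Q, r) = r + Q*r
(-14720/51820)/b(-263, -53) = (-14720/51820)/((-53*(1 - 263))) = (-14720*1/51820)/((-53*(-262))) = -736/2591/13886 = -736/2591*1/13886 = -368/17989313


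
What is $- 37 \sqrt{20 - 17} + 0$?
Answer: $- 37 \sqrt{3} \approx -64.086$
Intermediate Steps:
$- 37 \sqrt{20 - 17} + 0 = - 37 \sqrt{3} + 0 = - 37 \sqrt{3}$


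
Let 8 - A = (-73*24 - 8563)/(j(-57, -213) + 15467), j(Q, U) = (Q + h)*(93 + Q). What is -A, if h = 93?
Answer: -144419/16763 ≈ -8.6153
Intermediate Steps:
j(Q, U) = (93 + Q)² (j(Q, U) = (Q + 93)*(93 + Q) = (93 + Q)*(93 + Q) = (93 + Q)²)
A = 144419/16763 (A = 8 - (-73*24 - 8563)/((8649 + (-57)² + 186*(-57)) + 15467) = 8 - (-1752 - 8563)/((8649 + 3249 - 10602) + 15467) = 8 - (-10315)/(1296 + 15467) = 8 - (-10315)/16763 = 8 - 1*(-10315/16763) = 8 + 10315/16763 = 144419/16763 ≈ 8.6153)
-A = -1*144419/16763 = -144419/16763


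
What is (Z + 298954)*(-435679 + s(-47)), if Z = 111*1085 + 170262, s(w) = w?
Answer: -256926271626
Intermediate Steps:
Z = 290697 (Z = 120435 + 170262 = 290697)
(Z + 298954)*(-435679 + s(-47)) = (290697 + 298954)*(-435679 - 47) = 589651*(-435726) = -256926271626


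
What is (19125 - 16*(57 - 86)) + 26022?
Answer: 45611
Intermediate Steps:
(19125 - 16*(57 - 86)) + 26022 = (19125 - 16*(-29)) + 26022 = (19125 + 464) + 26022 = 19589 + 26022 = 45611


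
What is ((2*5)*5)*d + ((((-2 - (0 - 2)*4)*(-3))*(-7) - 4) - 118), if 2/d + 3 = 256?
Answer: 1112/253 ≈ 4.3953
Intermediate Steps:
d = 2/253 (d = 2/(-3 + 256) = 2/253 ≈ 0.0079051)
((2*5)*5)*d + ((((-2 - (0 - 2)*4)*(-3))*(-7) - 4) - 118) = ((2*5)*5)*(2/253) + ((((-2 - (0 - 2)*4)*(-3))*(-7) - 4) - 118) = (10*5)*(2/253) + ((((-2 - (-2)*4)*(-3))*(-7) - 4) - 118) = 50*(2/253) + ((((-2 - 1*(-8))*(-3))*(-7) - 4) - 118) = 100/253 + ((((-2 + 8)*(-3))*(-7) - 4) - 118) = 100/253 + (((6*(-3))*(-7) - 4) - 118) = 100/253 + ((-18*(-7) - 4) - 118) = 100/253 + ((126 - 4) - 118) = 100/253 + (122 - 118) = 100/253 + 4 = 1112/253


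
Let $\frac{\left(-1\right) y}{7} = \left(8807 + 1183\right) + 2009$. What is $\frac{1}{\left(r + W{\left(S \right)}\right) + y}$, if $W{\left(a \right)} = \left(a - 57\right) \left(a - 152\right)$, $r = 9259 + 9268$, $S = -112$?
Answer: $- \frac{1}{20850} \approx -4.7962 \cdot 10^{-5}$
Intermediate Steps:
$y = -83993$ ($y = - 7 \left(\left(8807 + 1183\right) + 2009\right) = - 7 \left(9990 + 2009\right) = \left(-7\right) 11999 = -83993$)
$r = 18527$
$W{\left(a \right)} = \left(-152 + a\right) \left(-57 + a\right)$ ($W{\left(a \right)} = \left(-57 + a\right) \left(-152 + a\right) = \left(-152 + a\right) \left(-57 + a\right)$)
$\frac{1}{\left(r + W{\left(S \right)}\right) + y} = \frac{1}{\left(18527 + \left(8664 + \left(-112\right)^{2} - -23408\right)\right) - 83993} = \frac{1}{\left(18527 + \left(8664 + 12544 + 23408\right)\right) - 83993} = \frac{1}{\left(18527 + 44616\right) - 83993} = \frac{1}{63143 - 83993} = \frac{1}{-20850} = - \frac{1}{20850}$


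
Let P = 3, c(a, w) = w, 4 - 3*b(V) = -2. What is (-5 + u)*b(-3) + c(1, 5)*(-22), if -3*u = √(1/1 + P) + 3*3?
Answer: -382/3 ≈ -127.33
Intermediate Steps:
b(V) = 2 (b(V) = 4/3 - ⅓*(-2) = 4/3 + ⅔ = 2)
u = -11/3 (u = -(√(1/1 + 3) + 3*3)/3 = -(√(1 + 3) + 9)/3 = -(√4 + 9)/3 = -(2 + 9)/3 = -⅓*11 = -11/3 ≈ -3.6667)
(-5 + u)*b(-3) + c(1, 5)*(-22) = (-5 - 11/3)*2 + 5*(-22) = -26/3*2 - 110 = -52/3 - 110 = -382/3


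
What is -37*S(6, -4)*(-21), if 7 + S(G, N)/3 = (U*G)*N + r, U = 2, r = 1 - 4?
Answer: -135198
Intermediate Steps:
r = -3
S(G, N) = -30 + 6*G*N (S(G, N) = -21 + 3*((2*G)*N - 3) = -21 + 3*(2*G*N - 3) = -21 + 3*(-3 + 2*G*N) = -21 + (-9 + 6*G*N) = -30 + 6*G*N)
-37*S(6, -4)*(-21) = -37*(-30 + 6*6*(-4))*(-21) = -37*(-30 - 144)*(-21) = -37*(-174)*(-21) = 6438*(-21) = -135198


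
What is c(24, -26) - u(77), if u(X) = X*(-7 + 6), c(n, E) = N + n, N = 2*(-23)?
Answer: 55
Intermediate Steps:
N = -46
c(n, E) = -46 + n
u(X) = -X (u(X) = X*(-1) = -X)
c(24, -26) - u(77) = (-46 + 24) - (-1)*77 = -22 - 1*(-77) = -22 + 77 = 55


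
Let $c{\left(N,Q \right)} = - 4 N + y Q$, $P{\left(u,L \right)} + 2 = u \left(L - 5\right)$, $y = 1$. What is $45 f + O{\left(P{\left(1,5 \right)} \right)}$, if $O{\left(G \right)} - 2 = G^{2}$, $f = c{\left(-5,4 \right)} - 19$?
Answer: $231$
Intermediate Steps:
$P{\left(u,L \right)} = -2 + u \left(-5 + L\right)$ ($P{\left(u,L \right)} = -2 + u \left(L - 5\right) = -2 + u \left(-5 + L\right)$)
$c{\left(N,Q \right)} = Q - 4 N$ ($c{\left(N,Q \right)} = - 4 N + 1 Q = - 4 N + Q = Q - 4 N$)
$f = 5$ ($f = \left(4 - -20\right) - 19 = \left(4 + 20\right) - 19 = 24 - 19 = 5$)
$O{\left(G \right)} = 2 + G^{2}$
$45 f + O{\left(P{\left(1,5 \right)} \right)} = 45 \cdot 5 + \left(2 + \left(-2 - 5 + 5 \cdot 1\right)^{2}\right) = 225 + \left(2 + \left(-2 - 5 + 5\right)^{2}\right) = 225 + \left(2 + \left(-2\right)^{2}\right) = 225 + \left(2 + 4\right) = 225 + 6 = 231$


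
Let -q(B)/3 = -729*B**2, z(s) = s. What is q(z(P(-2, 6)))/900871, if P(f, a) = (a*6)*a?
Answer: 102036672/900871 ≈ 113.26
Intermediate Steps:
P(f, a) = 6*a**2 (P(f, a) = (6*a)*a = 6*a**2)
q(B) = 2187*B**2 (q(B) = -(-2187)*B**2 = 2187*B**2)
q(z(P(-2, 6)))/900871 = (2187*(6*6**2)**2)/900871 = (2187*(6*36)**2)*(1/900871) = (2187*216**2)*(1/900871) = (2187*46656)*(1/900871) = 102036672*(1/900871) = 102036672/900871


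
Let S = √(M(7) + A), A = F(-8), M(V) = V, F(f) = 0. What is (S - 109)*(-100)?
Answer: 10900 - 100*√7 ≈ 10635.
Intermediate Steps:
A = 0
S = √7 (S = √(7 + 0) = √7 ≈ 2.6458)
(S - 109)*(-100) = (√7 - 109)*(-100) = (-109 + √7)*(-100) = 10900 - 100*√7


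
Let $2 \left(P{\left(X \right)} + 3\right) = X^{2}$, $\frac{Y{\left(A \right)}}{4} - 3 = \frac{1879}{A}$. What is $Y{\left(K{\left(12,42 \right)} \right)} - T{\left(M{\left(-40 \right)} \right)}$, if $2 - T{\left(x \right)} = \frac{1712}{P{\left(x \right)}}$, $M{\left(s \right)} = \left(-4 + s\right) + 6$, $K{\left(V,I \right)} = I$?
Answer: $\frac{2888944}{15099} \approx 191.33$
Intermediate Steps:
$M{\left(s \right)} = 2 + s$
$Y{\left(A \right)} = 12 + \frac{7516}{A}$ ($Y{\left(A \right)} = 12 + 4 \frac{1879}{A} = 12 + \frac{7516}{A}$)
$P{\left(X \right)} = -3 + \frac{X^{2}}{2}$
$T{\left(x \right)} = 2 - \frac{1712}{-3 + \frac{x^{2}}{2}}$
$Y{\left(K{\left(12,42 \right)} \right)} - T{\left(M{\left(-40 \right)} \right)} = \left(12 + \frac{7516}{42}\right) - \frac{2 \left(-1718 + \left(2 - 40\right)^{2}\right)}{-6 + \left(2 - 40\right)^{2}} = \left(12 + 7516 \cdot \frac{1}{42}\right) - \frac{2 \left(-1718 + \left(-38\right)^{2}\right)}{-6 + \left(-38\right)^{2}} = \left(12 + \frac{3758}{21}\right) - \frac{2 \left(-1718 + 1444\right)}{-6 + 1444} = \frac{4010}{21} - 2 \cdot \frac{1}{1438} \left(-274\right) = \frac{4010}{21} - - \frac{274}{719} = \frac{4010}{21} + \frac{274}{719} = \frac{2888944}{15099}$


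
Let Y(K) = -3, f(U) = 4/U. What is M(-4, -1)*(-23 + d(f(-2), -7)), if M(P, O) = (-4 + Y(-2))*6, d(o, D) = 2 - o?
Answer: 798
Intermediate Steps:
M(P, O) = -42 (M(P, O) = (-4 - 3)*6 = -7*6 = -42)
M(-4, -1)*(-23 + d(f(-2), -7)) = -42*(-23 + (2 - 4/(-2))) = -42*(-23 + (2 - 4*(-1)/2)) = -42*(-23 + (2 - 1*(-2))) = -42*(-23 + (2 + 2)) = -42*(-23 + 4) = -42*(-19) = 798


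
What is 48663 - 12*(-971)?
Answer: 60315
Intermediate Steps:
48663 - 12*(-971) = 48663 + 11652 = 60315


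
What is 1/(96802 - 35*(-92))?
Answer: 1/100022 ≈ 9.9978e-6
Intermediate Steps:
1/(96802 - 35*(-92)) = 1/(96802 + 3220) = 1/100022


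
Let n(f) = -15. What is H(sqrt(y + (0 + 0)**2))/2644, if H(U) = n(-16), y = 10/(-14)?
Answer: -15/2644 ≈ -0.0056732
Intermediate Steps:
y = -5/7 (y = 10*(-1/14) = -5/7 ≈ -0.71429)
H(U) = -15
H(sqrt(y + (0 + 0)**2))/2644 = -15/2644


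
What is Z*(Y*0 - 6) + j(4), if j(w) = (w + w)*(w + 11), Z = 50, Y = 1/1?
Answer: -180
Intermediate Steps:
Y = 1
j(w) = 2*w*(11 + w) (j(w) = (2*w)*(11 + w) = 2*w*(11 + w))
Z*(Y*0 - 6) + j(4) = 50*(1*0 - 6) + 2*4*(11 + 4) = 50*(0 - 6) + 2*4*15 = 50*(-6) + 120 = -300 + 120 = -180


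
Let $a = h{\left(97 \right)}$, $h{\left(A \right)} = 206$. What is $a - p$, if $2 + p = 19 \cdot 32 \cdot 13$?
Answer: $-7696$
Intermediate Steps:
$a = 206$
$p = 7902$ ($p = -2 + 19 \cdot 32 \cdot 13 = -2 + 608 \cdot 13 = -2 + 7904 = 7902$)
$a - p = 206 - 7902 = -7696$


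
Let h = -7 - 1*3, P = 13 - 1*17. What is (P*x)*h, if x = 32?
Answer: 1280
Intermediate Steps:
P = -4 (P = 13 - 17 = -4)
h = -10 (h = -7 - 3 = -10)
(P*x)*h = -4*32*(-10) = -128*(-10) = 1280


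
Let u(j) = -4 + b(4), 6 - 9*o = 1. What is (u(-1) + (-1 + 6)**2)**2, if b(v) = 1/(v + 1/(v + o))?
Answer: 13498276/29929 ≈ 451.01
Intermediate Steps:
o = 5/9 (o = 2/3 - 1/9*1 = 2/3 - 1/9 = 5/9 ≈ 0.55556)
b(v) = 1/(v + 1/(5/9 + v)) (b(v) = 1/(v + 1/(v + 5/9)) = 1/(v + 1/(5/9 + v)))
u(j) = -651/173 (u(j) = -4 + (5 + 9*4)/(9 + 5*4 + 9*4**2) = -4 + (5 + 36)/(9 + 20 + 9*16) = -4 + 41/(9 + 20 + 144) = -4 + 41/173 = -651/173)
(u(-1) + (-1 + 6)**2)**2 = (-651/173 + (-1 + 6)**2)**2 = (-651/173 + 5**2)**2 = (-651/173 + 25)**2 = (3674/173)**2 = 13498276/29929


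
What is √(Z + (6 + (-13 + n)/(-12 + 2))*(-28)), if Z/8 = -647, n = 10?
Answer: I*√133810/5 ≈ 73.16*I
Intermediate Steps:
Z = -5176 (Z = 8*(-647) = -5176)
√(Z + (6 + (-13 + n)/(-12 + 2))*(-28)) = √(-5176 + (6 + (-13 + 10)/(-12 + 2))*(-28)) = √(-5176 + (6 - 3/(-10))*(-28)) = √(-5176 + (6 - 3*(-⅒))*(-28)) = √(-5176 + (6 + 3/10)*(-28)) = √(-5176 + (63/10)*(-28)) = √(-5176 - 882/5) = √(-26762/5) = I*√133810/5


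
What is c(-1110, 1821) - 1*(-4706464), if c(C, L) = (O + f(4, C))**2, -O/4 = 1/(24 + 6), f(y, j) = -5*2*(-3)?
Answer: 1059155104/225 ≈ 4.7074e+6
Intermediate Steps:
f(y, j) = 30 (f(y, j) = -10*(-3) = 30)
O = -2/15 (O = -4/(24 + 6) = -4/30 = -4*1/30 = -2/15 ≈ -0.13333)
c(C, L) = 200704/225 (c(C, L) = (-2/15 + 30)**2 = (448/15)**2 = 200704/225)
c(-1110, 1821) - 1*(-4706464) = 200704/225 - 1*(-4706464) = 200704/225 + 4706464 = 1059155104/225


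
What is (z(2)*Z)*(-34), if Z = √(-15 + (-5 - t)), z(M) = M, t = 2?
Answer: -68*I*√22 ≈ -318.95*I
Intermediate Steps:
Z = I*√22 (Z = √(-15 + (-5 - 1*2)) = √(-15 + (-5 - 2)) = √(-15 - 7) = √(-22) = I*√22 ≈ 4.6904*I)
(z(2)*Z)*(-34) = (2*(I*√22))*(-34) = (2*I*√22)*(-34) = -68*I*√22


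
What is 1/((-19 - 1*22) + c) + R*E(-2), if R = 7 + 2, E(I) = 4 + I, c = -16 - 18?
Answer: 1349/75 ≈ 17.987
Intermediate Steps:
c = -34
R = 9
1/((-19 - 1*22) + c) + R*E(-2) = 1/((-19 - 1*22) - 34) + 9*(4 - 2) = 1/((-19 - 22) - 34) + 9*2 = 1/(-41 - 34) + 18 = 1/(-75) + 18 = -1/75 + 18 = 1349/75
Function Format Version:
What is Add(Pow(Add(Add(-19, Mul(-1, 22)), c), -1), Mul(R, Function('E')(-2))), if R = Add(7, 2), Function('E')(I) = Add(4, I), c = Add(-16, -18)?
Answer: Rational(1349, 75) ≈ 17.987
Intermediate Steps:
c = -34
R = 9
Add(Pow(Add(Add(-19, Mul(-1, 22)), c), -1), Mul(R, Function('E')(-2))) = Add(Pow(Add(Add(-19, Mul(-1, 22)), -34), -1), Mul(9, Add(4, -2))) = Add(Pow(Add(Add(-19, -22), -34), -1), Mul(9, 2)) = Add(Pow(Add(-41, -34), -1), 18) = Add(Pow(-75, -1), 18) = Add(Rational(-1, 75), 18) = Rational(1349, 75)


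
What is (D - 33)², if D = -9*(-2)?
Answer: 225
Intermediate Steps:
D = 18
(D - 33)² = (18 - 33)² = (-15)² = 225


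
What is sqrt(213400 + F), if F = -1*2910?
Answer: sqrt(210490) ≈ 458.79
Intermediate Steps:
F = -2910
sqrt(213400 + F) = sqrt(213400 - 2910) = sqrt(210490)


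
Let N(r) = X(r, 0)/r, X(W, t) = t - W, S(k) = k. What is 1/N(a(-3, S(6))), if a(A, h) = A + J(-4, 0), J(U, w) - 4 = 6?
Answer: -1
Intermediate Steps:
J(U, w) = 10 (J(U, w) = 4 + 6 = 10)
a(A, h) = 10 + A (a(A, h) = A + 10 = 10 + A)
N(r) = -1 (N(r) = (0 - r)/r = (-r)/r = -1)
1/N(a(-3, S(6))) = 1/(-1) = -1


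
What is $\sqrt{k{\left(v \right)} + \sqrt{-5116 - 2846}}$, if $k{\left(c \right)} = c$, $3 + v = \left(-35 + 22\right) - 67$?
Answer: $\sqrt{-83 + i \sqrt{7962}} \approx 4.4082 + 10.121 i$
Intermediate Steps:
$v = -83$ ($v = -3 + \left(\left(-35 + 22\right) - 67\right) = -3 - 80 = -83$)
$\sqrt{k{\left(v \right)} + \sqrt{-5116 - 2846}} = \sqrt{-83 + \sqrt{-5116 - 2846}} = \sqrt{-83 + \sqrt{-7962}} = \sqrt{-83 + i \sqrt{7962}}$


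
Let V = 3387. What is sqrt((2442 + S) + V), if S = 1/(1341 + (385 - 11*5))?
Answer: 2*sqrt(4068993615)/1671 ≈ 76.348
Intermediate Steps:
S = 1/1671 (S = 1/(1341 + (385 - 1*55)) = 1/(1341 + (385 - 55)) = 1/(1341 + 330) = 1/1671 ≈ 0.00059844)
sqrt((2442 + S) + V) = sqrt((2442 + 1/1671) + 3387) = sqrt(4080583/1671 + 3387) = sqrt(9740260/1671) = 2*sqrt(4068993615)/1671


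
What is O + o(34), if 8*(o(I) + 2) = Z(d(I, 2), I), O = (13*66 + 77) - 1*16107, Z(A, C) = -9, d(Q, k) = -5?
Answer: -121401/8 ≈ -15175.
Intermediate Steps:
O = -15172 (O = (858 + 77) - 16107 = 935 - 16107 = -15172)
o(I) = -25/8 (o(I) = -2 + (⅛)*(-9) = -2 - 9/8 = -25/8)
O + o(34) = -15172 - 25/8 = -121401/8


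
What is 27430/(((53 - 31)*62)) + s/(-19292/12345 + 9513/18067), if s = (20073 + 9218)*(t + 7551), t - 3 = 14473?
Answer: -14020161297007103075/22516773554 ≈ -6.2265e+8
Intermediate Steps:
t = 14476 (t = 3 + 14473 = 14476)
s = 645192857 (s = (20073 + 9218)*(14476 + 7551) = 29291*22027 = 645192857)
27430/(((53 - 31)*62)) + s/(-19292/12345 + 9513/18067) = 27430/(((53 - 31)*62)) + 645192857/(-19292/12345 + 9513/18067) = 27430/((22*62)) + 645192857/(-19292*1/12345 + 9513*(1/18067)) = 27430/1364 + 645192857/(-19292/12345 + 1359/2581) = 27430*(1/1364) + 645192857/(-33015797/31862445) = 13715/682 + 645192857*(-31862445/33015797) = 13715/682 - 20557421920555365/33015797 = -14020161297007103075/22516773554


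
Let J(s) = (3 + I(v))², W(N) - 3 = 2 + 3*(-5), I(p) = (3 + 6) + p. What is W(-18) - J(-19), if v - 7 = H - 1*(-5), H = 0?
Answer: -586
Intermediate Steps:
v = 12 (v = 7 + (0 - 1*(-5)) = 7 + (0 + 5) = 7 + 5 = 12)
I(p) = 9 + p
W(N) = -10 (W(N) = 3 + (2 + 3*(-5)) = 3 + (2 - 15) = 3 - 13 = -10)
J(s) = 576 (J(s) = (3 + (9 + 12))² = (3 + 21)² = 24² = 576)
W(-18) - J(-19) = -10 - 1*576 = -10 - 576 = -586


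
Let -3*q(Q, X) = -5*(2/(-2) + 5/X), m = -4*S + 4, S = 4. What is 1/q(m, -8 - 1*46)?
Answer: -162/295 ≈ -0.54915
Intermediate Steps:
m = -12 (m = -4*4 + 4 = -16 + 4 = -12)
q(Q, X) = -5/3 + 25/(3*X) (q(Q, X) = -(-5)*(2/(-2) + 5/X)/3 = -(-5)*(2*(-½) + 5/X)/3 = -(-5)*(-1 + 5/X)/3 = -(5 - 25/X)/3 = -5/3 + 25/(3*X))
1/q(m, -8 - 1*46) = 1/(5*(5 - (-8 - 1*46))/(3*(-8 - 1*46))) = 1/(5*(5 - (-8 - 46))/(3*(-8 - 46))) = 1/((5/3)*(5 - 1*(-54))/(-54)) = 1/((5/3)*(-1/54)*(5 + 54)) = 1/((5/3)*(-1/54)*59) = 1/(-295/162) = -162/295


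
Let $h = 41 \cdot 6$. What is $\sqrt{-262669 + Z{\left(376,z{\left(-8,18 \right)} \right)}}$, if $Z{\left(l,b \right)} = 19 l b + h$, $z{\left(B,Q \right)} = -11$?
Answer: $i \sqrt{341007} \approx 583.96 i$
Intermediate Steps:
$h = 246$
$Z{\left(l,b \right)} = 246 + 19 b l$ ($Z{\left(l,b \right)} = 19 l b + 246 = 19 b l + 246 = 246 + 19 b l$)
$\sqrt{-262669 + Z{\left(376,z{\left(-8,18 \right)} \right)}} = \sqrt{-262669 + \left(246 + 19 \left(-11\right) 376\right)} = \sqrt{-262669 + \left(246 - 78584\right)} = \sqrt{-262669 - 78338} = \sqrt{-341007} = i \sqrt{341007}$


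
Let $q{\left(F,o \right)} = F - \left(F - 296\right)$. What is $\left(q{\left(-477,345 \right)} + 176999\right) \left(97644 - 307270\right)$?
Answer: $-37165641670$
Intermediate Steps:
$q{\left(F,o \right)} = 296$ ($q{\left(F,o \right)} = F - \left(-296 + F\right) = 296$)
$\left(q{\left(-477,345 \right)} + 176999\right) \left(97644 - 307270\right) = \left(296 + 176999\right) \left(97644 - 307270\right) = 177295 \left(-209626\right) = -37165641670$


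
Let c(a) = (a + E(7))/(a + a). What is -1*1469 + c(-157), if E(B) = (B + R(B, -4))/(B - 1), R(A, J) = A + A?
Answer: -922225/628 ≈ -1468.5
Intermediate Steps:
R(A, J) = 2*A
E(B) = 3*B/(-1 + B) (E(B) = (B + 2*B)/(B - 1) = (3*B)/(-1 + B) = 3*B/(-1 + B))
c(a) = (7/2 + a)/(2*a) (c(a) = (a + 3*7/(-1 + 7))/(a + a) = (a + 3*7/6)/((2*a)) = (a + 3*7*(⅙))*(1/(2*a)) = (a + 7/2)*(1/(2*a)) = (7/2 + a)*(1/(2*a)) = (7/2 + a)/(2*a))
-1*1469 + c(-157) = -1*1469 + (¼)*(7 + 2*(-157))/(-157) = -1469 + (¼)*(-1/157)*(7 - 314) = -1469 + (¼)*(-1/157)*(-307) = -1469 + 307/628 = -922225/628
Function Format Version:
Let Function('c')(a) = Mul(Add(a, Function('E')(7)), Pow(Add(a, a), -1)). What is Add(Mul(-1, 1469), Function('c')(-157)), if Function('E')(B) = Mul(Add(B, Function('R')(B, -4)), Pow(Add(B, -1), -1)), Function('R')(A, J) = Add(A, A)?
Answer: Rational(-922225, 628) ≈ -1468.5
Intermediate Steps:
Function('R')(A, J) = Mul(2, A)
Function('E')(B) = Mul(3, B, Pow(Add(-1, B), -1)) (Function('E')(B) = Mul(Add(B, Mul(2, B)), Pow(Add(B, -1), -1)) = Mul(Mul(3, B), Pow(Add(-1, B), -1)) = Mul(3, B, Pow(Add(-1, B), -1)))
Function('c')(a) = Mul(Rational(1, 2), Pow(a, -1), Add(Rational(7, 2), a)) (Function('c')(a) = Mul(Add(a, Mul(3, 7, Pow(Add(-1, 7), -1))), Pow(Add(a, a), -1)) = Mul(Add(a, Mul(3, 7, Pow(6, -1))), Pow(Mul(2, a), -1)) = Mul(Add(a, Mul(3, 7, Rational(1, 6))), Mul(Rational(1, 2), Pow(a, -1))) = Mul(Add(a, Rational(7, 2)), Mul(Rational(1, 2), Pow(a, -1))) = Mul(Add(Rational(7, 2), a), Mul(Rational(1, 2), Pow(a, -1))) = Mul(Rational(1, 2), Pow(a, -1), Add(Rational(7, 2), a)))
Add(Mul(-1, 1469), Function('c')(-157)) = Add(Mul(-1, 1469), Mul(Rational(1, 4), Pow(-157, -1), Add(7, Mul(2, -157)))) = Add(-1469, Mul(Rational(1, 4), Rational(-1, 157), Add(7, -314))) = Add(-1469, Mul(Rational(1, 4), Rational(-1, 157), -307)) = Add(-1469, Rational(307, 628)) = Rational(-922225, 628)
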